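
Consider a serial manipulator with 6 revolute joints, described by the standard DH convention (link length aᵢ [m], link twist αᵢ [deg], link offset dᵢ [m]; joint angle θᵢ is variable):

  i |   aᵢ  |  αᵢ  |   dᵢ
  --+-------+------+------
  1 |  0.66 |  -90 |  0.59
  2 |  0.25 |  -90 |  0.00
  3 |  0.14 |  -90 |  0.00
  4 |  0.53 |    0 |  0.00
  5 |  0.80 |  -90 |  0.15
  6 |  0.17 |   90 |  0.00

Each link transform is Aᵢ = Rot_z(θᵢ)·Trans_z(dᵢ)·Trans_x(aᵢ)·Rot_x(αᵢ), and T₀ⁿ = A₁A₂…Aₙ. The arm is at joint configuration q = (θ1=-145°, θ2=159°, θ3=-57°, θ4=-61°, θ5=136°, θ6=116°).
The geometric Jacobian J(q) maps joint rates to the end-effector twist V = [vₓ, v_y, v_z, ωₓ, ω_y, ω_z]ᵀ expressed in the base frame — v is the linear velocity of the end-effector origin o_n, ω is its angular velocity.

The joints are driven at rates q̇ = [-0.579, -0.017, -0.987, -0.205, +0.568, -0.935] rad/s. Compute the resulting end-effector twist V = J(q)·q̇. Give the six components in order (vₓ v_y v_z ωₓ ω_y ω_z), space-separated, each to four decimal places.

-0.8518 -0.5508 0.1051 0.7016 -0.1713 -1.5599

o_n = [0.1048, -0.5271, 0.1657]
J₁: ẑ×o_n = [0.5271, 0.1048, -0.0000], ω = ẑ
J2: z=[0.5736, -0.8192, 0.0000] o=[-0.5406, -0.3786, 0.5900] → [0.3476, 0.2434, 0.4435, 0.5736, -0.8192, 0.0000]
J3: z=[0.2936, 0.2056, 0.9336] o=[-0.3495, -0.2447, 0.5004] → [0.1949, 0.5224, -0.1763, 0.2936, 0.2056, 0.9336]
J4: z=[0.3290, 0.8952, -0.3006] o=[-0.2238, -0.3000, 0.4731] → [-0.3435, 0.0024, -0.3689, 0.3290, 0.8952, -0.3006]
J5: z=[0.3290, 0.8952, -0.3006] o=[0.1429, -0.3063, 0.8557] → [-0.6841, 0.2385, -0.0385, 0.3290, 0.8952, -0.3006]
J6: z=[-0.9429, 0.3287, -0.0531] o=[0.1513, -0.4128, 0.0488] → [0.0323, 0.1127, 0.1231, -0.9429, 0.3287, -0.0531]
V = J·q̇ = [-0.8518, -0.5508, 0.1051, 0.7016, -0.1713, -1.5599]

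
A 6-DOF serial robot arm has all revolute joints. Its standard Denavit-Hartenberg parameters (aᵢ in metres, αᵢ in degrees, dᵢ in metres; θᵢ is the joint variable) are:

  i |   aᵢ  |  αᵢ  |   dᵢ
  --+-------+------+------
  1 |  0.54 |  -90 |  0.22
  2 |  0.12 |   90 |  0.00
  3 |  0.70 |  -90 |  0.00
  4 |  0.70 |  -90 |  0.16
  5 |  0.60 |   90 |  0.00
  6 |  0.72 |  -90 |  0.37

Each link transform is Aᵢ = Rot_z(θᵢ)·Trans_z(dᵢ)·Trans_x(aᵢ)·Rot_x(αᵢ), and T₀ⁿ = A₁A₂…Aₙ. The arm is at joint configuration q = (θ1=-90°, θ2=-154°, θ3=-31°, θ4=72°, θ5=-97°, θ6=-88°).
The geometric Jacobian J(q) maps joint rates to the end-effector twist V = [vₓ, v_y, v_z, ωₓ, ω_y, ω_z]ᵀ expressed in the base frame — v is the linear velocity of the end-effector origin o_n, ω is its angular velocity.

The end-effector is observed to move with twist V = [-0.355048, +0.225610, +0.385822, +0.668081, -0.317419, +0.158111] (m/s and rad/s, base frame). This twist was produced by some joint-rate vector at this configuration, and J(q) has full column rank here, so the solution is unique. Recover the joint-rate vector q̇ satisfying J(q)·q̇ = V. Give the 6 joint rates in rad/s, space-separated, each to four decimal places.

0.2460 -0.4180 -0.4290 0.8390 0.6820 0.6140

o_n = [-0.1235, 1.0264, 1.0081]
J₁: ẑ×o_n = [-1.0264, -0.1235, 0.0000], ω = ẑ
J2: z=[1.0000, 0.0000, 0.0000] o=[0.0000, -0.5400, 0.2200] → [-0.0000, -0.7881, 1.5664, 1.0000, 0.0000, 0.0000]
J3: z=[0.0000, 0.4384, -0.8988] o=[0.0000, -0.4321, 0.2726] → [1.6333, 0.1110, 0.0541, 0.0000, 0.4384, -0.8988]
J4: z=[0.8572, 0.4629, 0.2258] o=[-0.3605, 0.1071, 0.5356] → [0.0112, -0.3514, 0.6782, 0.8572, 0.4629, 0.2258]
J5: z=[0.4898, -0.8682, -0.0796] o=[-0.3348, 0.0560, 1.2514] → [0.2885, 0.1024, 0.6588, 0.4898, -0.8682, -0.0796]
J6: z=[0.0535, 0.1211, -0.9912] o=[0.1873, 0.3448, 1.3149] → [0.6385, 0.3245, 0.0741, 0.0535, 0.1211, -0.9912]
q̇ = J⁺·V = [0.2460, -0.4180, -0.4290, 0.8390, 0.6820, 0.6140]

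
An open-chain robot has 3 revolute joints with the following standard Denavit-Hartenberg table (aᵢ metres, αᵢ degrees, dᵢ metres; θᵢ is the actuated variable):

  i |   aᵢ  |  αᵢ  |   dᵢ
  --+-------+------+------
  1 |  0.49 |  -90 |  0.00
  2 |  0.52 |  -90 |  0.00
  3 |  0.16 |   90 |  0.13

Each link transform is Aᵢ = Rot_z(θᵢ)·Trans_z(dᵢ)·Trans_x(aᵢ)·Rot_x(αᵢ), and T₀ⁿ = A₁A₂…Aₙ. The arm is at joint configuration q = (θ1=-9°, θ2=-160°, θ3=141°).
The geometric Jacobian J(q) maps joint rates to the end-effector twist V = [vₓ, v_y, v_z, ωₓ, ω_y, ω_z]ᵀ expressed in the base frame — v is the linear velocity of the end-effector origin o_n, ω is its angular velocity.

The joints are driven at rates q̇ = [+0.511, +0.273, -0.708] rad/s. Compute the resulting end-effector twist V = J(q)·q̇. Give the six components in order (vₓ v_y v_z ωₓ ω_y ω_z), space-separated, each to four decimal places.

0.0533 -0.0134 0.1137 -0.1965 0.3075 -0.1543

o_n = [0.1449, -0.1249, 0.2575]
J₁: ẑ×o_n = [0.1249, 0.1449, -0.0000], ω = ẑ
J2: z=[0.1564, 0.9877, 0.0000] o=[0.4840, -0.0767, 0.0000] → [0.2543, -0.0403, 0.3273, 0.1564, 0.9877, 0.0000]
J3: z=[0.3378, -0.0535, 0.9397] o=[0.0013, -0.0002, 0.1779] → [0.1129, 0.1080, -0.0344, 0.3378, -0.0535, 0.9397]
V = J·q̇ = [0.0533, -0.0134, 0.1137, -0.1965, 0.3075, -0.1543]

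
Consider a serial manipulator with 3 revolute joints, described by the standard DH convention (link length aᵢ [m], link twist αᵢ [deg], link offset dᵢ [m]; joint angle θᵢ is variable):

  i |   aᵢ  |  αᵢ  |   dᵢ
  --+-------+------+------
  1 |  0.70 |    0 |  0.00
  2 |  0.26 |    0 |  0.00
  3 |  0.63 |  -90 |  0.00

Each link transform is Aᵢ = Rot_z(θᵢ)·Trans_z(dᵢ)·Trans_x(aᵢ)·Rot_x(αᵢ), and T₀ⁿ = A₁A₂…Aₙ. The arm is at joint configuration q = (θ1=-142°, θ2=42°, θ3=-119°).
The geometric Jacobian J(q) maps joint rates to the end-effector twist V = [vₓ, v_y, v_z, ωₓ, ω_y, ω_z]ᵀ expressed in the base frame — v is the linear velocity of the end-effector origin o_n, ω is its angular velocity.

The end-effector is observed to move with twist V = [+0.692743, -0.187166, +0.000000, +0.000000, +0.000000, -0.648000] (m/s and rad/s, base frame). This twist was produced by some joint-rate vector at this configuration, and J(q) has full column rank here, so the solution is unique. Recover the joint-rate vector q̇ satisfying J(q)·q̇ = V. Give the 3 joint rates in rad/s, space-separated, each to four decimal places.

o_n = [-1.0864, -0.2905, 0.0000]
J₁: ẑ×o_n = [0.2905, -1.0864, 0.0000], ω = ẑ
J2: z=[0.0000, 0.0000, 1.0000] o=[-0.5516, -0.4310, 0.0000] → [-0.1404, -0.5348, 0.0000, 0.0000, 0.0000, 1.0000]
J3: z=[0.0000, 0.0000, 1.0000] o=[-0.5968, -0.6870, 0.0000] → [-0.3965, -0.4896, 0.0000, 0.0000, 0.0000, 1.0000]
q̇ = J⁺·V = [0.8990, -0.7100, -0.8370]

0.8990 -0.7100 -0.8370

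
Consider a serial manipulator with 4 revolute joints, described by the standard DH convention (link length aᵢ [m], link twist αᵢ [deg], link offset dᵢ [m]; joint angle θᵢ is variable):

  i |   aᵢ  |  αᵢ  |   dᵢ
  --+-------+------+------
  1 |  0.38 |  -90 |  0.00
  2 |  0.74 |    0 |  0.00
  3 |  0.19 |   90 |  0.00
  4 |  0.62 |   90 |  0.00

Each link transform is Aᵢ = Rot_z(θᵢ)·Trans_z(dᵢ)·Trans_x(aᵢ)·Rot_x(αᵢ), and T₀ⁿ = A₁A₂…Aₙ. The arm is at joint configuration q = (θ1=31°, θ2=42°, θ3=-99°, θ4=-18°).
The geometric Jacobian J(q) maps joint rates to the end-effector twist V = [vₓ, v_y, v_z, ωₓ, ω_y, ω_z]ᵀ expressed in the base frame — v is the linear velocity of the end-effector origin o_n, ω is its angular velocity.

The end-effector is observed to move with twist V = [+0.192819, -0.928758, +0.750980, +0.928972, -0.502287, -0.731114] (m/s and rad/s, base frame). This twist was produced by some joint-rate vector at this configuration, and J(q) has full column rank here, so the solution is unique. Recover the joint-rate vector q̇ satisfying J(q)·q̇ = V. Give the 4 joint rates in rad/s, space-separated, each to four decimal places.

o_n = [1.2598, 0.5334, 0.1587]
J₁: ẑ×o_n = [-0.5334, 1.2598, 0.0000], ω = ẑ
J2: z=[-0.5150, 0.8572, 0.0000] o=[0.3257, 0.1957, 0.0000] → [0.1360, 0.0817, -0.9746, -0.5150, 0.8572, 0.0000]
J3: z=[-0.5150, 0.8572, 0.0000] o=[0.7971, 0.4789, -0.4952] → [0.5605, 0.3368, -0.4246, -0.5150, 0.8572, 0.0000]
J4: z=[-0.7189, -0.4319, 0.5446] o=[0.8858, 0.5322, -0.3358] → [-0.2143, 0.5592, 0.1607, -0.7189, -0.4319, 0.5446]
q̇ = J⁺·V = [-0.3820, -0.8510, -0.0580, -0.6410]

-0.3820 -0.8510 -0.0580 -0.6410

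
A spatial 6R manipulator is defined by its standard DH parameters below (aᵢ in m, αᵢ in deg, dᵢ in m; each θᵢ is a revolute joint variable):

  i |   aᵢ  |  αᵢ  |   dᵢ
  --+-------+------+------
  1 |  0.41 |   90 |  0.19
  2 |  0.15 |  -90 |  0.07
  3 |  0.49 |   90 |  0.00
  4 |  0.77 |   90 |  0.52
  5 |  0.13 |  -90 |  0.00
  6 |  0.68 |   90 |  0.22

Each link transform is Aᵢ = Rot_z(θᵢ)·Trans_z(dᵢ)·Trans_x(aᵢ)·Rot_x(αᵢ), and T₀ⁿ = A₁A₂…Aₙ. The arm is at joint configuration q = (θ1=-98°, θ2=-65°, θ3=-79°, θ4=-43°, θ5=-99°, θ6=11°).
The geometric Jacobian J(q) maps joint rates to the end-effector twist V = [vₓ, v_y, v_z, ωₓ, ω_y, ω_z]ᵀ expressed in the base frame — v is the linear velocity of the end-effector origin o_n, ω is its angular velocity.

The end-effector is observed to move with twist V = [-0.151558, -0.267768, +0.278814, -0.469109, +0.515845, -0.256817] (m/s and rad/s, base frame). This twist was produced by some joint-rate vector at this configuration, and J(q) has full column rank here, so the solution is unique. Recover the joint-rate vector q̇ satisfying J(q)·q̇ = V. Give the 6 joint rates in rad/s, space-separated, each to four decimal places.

0.2300 0.9060 -0.5980 -0.3540 0.2230 -0.2250

o_n = [-1.2224, -0.0798, -0.6323]
J₁: ẑ×o_n = [0.0798, -1.2224, 0.0000], ω = ẑ
J2: z=[-0.9903, 0.1392, 0.0000] o=[-0.0571, -0.4060, 0.1900] → [-0.1144, -0.8143, -0.1609, -0.9903, 0.1392, 0.0000]
J3: z=[-0.1261, -0.8975, 0.4226] o=[-0.1352, -0.4590, 0.0541] → [0.4557, -0.5461, -1.0236, -0.1261, -0.8975, 0.4226]
J4: z=[-0.1312, 0.4374, 0.8897] o=[-0.6170, -0.4312, -0.0307] → [-0.5758, -0.6176, 0.2187, -0.1312, 0.4374, 0.8897]
J5: z=[0.7629, 0.6177, -0.1911] o=[-1.1727, 0.2995, 0.1126] → [-0.5326, 0.5778, -0.2586, 0.7629, 0.6177, -0.1911]
J6: z=[-0.6048, 0.5771, -0.5488] o=[-1.1430, 0.2300, 0.0068] → [-0.5389, -0.3430, 0.2332, -0.6048, 0.5771, -0.5488]
q̇ = J⁺·V = [0.2300, 0.9060, -0.5980, -0.3540, 0.2230, -0.2250]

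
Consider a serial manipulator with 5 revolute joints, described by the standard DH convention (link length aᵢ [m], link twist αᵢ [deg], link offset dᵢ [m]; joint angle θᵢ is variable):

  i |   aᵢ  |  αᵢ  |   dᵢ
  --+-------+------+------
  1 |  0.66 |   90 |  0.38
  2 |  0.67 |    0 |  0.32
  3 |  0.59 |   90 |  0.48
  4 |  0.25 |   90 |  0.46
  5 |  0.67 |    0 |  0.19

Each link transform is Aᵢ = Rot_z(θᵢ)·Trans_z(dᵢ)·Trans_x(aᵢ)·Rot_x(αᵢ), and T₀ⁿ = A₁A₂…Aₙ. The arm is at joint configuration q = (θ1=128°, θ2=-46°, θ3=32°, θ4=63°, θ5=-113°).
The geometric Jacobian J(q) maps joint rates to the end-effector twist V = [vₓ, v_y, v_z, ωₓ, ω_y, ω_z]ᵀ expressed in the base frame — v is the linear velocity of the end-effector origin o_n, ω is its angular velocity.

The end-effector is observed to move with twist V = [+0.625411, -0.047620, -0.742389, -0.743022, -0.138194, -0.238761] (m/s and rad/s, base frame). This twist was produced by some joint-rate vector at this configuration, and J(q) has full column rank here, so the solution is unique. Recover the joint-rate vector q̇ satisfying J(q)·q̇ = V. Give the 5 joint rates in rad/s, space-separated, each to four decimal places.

o_n = [-0.6124, 1.9261, -0.1323]
J₁: ẑ×o_n = [-1.9261, -0.6124, 0.0000], ω = ẑ
J2: z=[0.7880, 0.6157, 0.0000] o=[-0.4063, 0.5201, 0.3800] → [-0.3154, 0.4037, 1.2349, 0.7880, 0.6157, 0.0000]
J3: z=[0.7880, 0.6157, 0.0000] o=[-0.4407, 1.0839, -0.1020] → [-0.0187, 0.0239, 0.7695, 0.7880, 0.6157, 0.0000]
J4: z=[0.1489, -0.1906, -0.9703] o=[-0.4149, 1.8305, -0.2447] → [0.0714, 0.1749, -0.0234, 0.1489, -0.1906, -0.9703]
J5: z=[-0.8900, 0.4018, -0.2156] o=[-0.2387, 1.9667, -0.7185] → [0.2268, 0.6023, 0.1863, -0.8900, 0.4018, -0.2156]
q̇ = J⁺·V = [-0.1230, -0.9580, 0.4740, 0.0280, 0.4110]

-0.1230 -0.9580 0.4740 0.0280 0.4110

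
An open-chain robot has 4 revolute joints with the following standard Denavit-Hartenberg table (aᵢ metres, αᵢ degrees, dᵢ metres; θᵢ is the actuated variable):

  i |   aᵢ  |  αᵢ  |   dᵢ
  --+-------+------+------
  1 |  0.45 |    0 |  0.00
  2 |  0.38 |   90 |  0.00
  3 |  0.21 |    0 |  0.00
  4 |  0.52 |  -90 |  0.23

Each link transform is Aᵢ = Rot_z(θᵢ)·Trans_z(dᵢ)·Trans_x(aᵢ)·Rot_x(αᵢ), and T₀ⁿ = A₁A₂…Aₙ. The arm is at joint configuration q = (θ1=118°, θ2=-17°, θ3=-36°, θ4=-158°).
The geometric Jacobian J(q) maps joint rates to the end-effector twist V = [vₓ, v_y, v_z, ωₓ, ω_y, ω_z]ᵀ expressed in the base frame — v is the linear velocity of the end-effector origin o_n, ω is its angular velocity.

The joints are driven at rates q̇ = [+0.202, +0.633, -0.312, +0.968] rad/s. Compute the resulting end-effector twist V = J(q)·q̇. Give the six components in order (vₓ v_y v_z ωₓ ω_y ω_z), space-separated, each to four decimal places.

o_n = [0.0059, 0.4857, 0.0024]
J₁: ẑ×o_n = [-0.4857, 0.0059, 0.0000], ω = ẑ
J2: z=[0.0000, 0.0000, 1.0000] o=[-0.2113, 0.3973, 0.0000] → [-0.0884, 0.2171, 0.0000, 0.0000, 0.0000, 1.0000]
J3: z=[0.9816, 0.1908, 0.0000] o=[-0.2838, 0.7703, 0.0000] → [0.0005, -0.0023, -0.3347, 0.9816, 0.1908, 0.0000]
J4: z=[0.9816, 0.1908, 0.0000] o=[-0.3162, 0.9371, -0.1234] → [0.0240, -0.1235, -0.5046, 0.9816, 0.1908, 0.0000]
V = J·q̇ = [-0.1310, 0.0198, -0.3840, 0.6439, 0.1252, 0.8350]

-0.1310 0.0198 -0.3840 0.6439 0.1252 0.8350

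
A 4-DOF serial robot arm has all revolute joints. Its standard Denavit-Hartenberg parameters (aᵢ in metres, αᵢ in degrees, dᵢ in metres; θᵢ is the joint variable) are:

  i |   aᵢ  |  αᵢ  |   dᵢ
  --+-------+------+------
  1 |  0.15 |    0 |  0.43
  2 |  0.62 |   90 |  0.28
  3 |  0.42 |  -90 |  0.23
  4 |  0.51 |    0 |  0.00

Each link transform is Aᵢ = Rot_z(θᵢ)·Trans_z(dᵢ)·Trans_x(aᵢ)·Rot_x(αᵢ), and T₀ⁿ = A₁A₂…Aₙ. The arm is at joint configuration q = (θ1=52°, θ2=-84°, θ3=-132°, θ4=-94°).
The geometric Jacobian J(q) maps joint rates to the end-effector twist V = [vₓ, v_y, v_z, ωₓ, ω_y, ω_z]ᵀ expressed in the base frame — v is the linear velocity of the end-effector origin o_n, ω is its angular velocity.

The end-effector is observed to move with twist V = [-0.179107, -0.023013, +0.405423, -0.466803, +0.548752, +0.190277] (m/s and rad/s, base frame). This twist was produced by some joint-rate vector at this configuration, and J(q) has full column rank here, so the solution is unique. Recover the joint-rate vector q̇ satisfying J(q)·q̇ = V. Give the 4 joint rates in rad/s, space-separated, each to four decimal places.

o_n = [0.0085, -0.7005, 0.4243]
J₁: ẑ×o_n = [0.7005, 0.0085, -0.0000], ω = ẑ
J2: z=[0.0000, 0.0000, 1.0000] o=[0.0923, 0.1182, 0.4300] → [0.8187, -0.0838, 0.0000, 0.0000, 0.0000, 1.0000]
J3: z=[-0.5299, -0.8480, 0.0000] o=[0.6181, -0.2103, 0.7100] → [0.2423, -0.1514, -0.2572, -0.5299, -0.8480, 0.0000]
J4: z=[0.6302, -0.3938, -0.6691] o=[0.2579, -0.2565, 0.3979] → [-0.3075, 0.1502, -0.3781, 0.6302, -0.3938, -0.6691]
q̇ = J⁺·V = [0.5080, -0.9360, -0.2180, -0.9240]

0.5080 -0.9360 -0.2180 -0.9240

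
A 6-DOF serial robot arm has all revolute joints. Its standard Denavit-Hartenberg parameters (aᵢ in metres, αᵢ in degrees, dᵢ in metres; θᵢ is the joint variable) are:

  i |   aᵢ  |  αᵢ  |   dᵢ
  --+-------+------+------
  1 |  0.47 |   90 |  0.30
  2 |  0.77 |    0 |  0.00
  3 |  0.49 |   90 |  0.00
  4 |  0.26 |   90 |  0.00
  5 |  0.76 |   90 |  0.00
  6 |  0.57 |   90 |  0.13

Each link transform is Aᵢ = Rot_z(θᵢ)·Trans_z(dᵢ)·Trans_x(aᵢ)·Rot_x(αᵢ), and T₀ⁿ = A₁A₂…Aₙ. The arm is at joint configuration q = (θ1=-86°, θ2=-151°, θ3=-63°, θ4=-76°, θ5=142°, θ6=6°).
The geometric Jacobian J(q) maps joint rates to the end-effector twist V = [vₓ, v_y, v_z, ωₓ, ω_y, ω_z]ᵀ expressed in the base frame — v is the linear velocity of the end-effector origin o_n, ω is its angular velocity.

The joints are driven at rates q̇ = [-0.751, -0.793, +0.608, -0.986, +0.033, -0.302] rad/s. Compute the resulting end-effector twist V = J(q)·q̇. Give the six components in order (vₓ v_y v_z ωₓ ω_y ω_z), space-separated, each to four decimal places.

o_n = [-0.6620, -0.1404, 0.8351]
J₁: ẑ×o_n = [0.1404, -0.6620, 0.0000], ω = ẑ
J2: z=[-0.9976, -0.0698, 0.0000] o=[0.0328, -0.4689, 0.3000] → [-0.0373, 0.5338, -0.3762, -0.9976, -0.0698, 0.0000]
J3: z=[-0.9976, -0.0698, 0.0000] o=[-0.0142, 0.2030, -0.0733] → [-0.0634, 0.9062, 0.2973, -0.9976, -0.0698, 0.0000]
J4: z=[0.0390, -0.5578, 0.8290] o=[-0.0425, 0.6082, 0.2007] → [0.2667, -0.5383, -0.3748, 0.0390, -0.5578, 0.8290]
J5: z=[0.2974, -0.7856, -0.5426] o=[0.2055, 0.6778, 0.2359] → [-0.9147, 0.2925, -0.9249, 0.2974, -0.7856, -0.5426]
J6: z=[0.6180, -0.2747, 0.7366] o=[-0.3476, 0.2564, 0.5428] → [0.2120, -0.4123, -0.3316, 0.6180, -0.2747, 0.7366]
V = J·q̇ = [-0.4715, 1.2898, 0.9182, -0.0307, 0.6200, -1.8088]

-0.4715 1.2898 0.9182 -0.0307 0.6200 -1.8088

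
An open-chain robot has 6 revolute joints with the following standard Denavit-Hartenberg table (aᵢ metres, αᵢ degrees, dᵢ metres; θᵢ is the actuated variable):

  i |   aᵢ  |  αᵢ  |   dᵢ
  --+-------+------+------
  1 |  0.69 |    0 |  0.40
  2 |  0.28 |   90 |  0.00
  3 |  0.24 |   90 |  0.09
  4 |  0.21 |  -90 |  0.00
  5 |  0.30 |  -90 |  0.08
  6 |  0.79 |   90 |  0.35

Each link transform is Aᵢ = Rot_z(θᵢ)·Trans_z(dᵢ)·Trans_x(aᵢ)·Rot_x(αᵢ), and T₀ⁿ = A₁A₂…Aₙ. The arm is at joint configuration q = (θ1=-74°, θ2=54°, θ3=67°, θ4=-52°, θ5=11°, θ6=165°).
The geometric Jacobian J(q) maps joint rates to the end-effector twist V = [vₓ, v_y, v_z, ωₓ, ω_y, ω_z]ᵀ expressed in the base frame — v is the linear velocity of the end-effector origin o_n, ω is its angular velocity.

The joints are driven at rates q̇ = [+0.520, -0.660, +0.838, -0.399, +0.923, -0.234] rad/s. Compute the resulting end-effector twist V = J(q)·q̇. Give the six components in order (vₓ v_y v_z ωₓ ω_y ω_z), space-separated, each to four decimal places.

o_n = [0.1258, -0.9152, 0.4539]
J₁: ẑ×o_n = [0.9152, 0.1258, -0.0000], ω = ẑ
J2: z=[0.0000, 0.0000, 1.0000] o=[0.1902, -0.6633, 0.4000] → [0.2519, -0.0644, 0.0000, 0.0000, 0.0000, 1.0000]
J3: z=[-0.3420, -0.9397, 0.0000] o=[0.4533, -0.7590, 0.4000] → [-0.0507, 0.0184, -0.2544, -0.3420, -0.9397, 0.0000]
J4: z=[0.8650, -0.3148, -0.3907] o=[0.5106, -0.8757, 0.6209] → [0.0372, 0.2948, -0.1553, 0.8650, -0.3148, -0.3907]
J5: z=[0.0788, -0.6838, 0.7254] o=[0.6147, -0.7375, 0.7399] → [0.3245, -0.3321, -0.3483, 0.0788, -0.6838, 0.7254]
J6: z=[-0.9437, 0.1835, 0.2754] o=[0.7174, -0.5803, 0.9872] → [-0.0056, -0.6662, 0.4245, -0.9437, 0.1835, 0.2754]
V = J·q̇ = [0.5532, -0.1449, -0.5721, -0.3382, -1.3360, 0.6210]

0.5532 -0.1449 -0.5721 -0.3382 -1.3360 0.6210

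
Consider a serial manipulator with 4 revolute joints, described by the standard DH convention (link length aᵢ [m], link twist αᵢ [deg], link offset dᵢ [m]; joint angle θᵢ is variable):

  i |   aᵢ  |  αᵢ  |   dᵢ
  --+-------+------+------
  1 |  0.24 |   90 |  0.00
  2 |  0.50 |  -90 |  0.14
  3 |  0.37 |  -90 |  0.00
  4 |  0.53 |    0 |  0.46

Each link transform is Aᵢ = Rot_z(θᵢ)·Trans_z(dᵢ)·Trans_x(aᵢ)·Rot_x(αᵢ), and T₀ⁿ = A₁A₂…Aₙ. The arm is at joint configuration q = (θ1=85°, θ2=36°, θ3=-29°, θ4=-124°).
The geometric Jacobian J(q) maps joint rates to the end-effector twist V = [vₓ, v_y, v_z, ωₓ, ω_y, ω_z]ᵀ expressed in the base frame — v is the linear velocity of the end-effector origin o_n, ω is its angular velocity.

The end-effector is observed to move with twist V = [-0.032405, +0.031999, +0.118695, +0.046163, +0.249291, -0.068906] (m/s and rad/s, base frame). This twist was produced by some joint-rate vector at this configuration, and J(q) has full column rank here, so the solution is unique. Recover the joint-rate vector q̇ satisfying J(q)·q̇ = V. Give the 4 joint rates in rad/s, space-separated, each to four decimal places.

o_n = [-0.1718, 0.6362, 0.8183]
J₁: ẑ×o_n = [-0.6362, -0.1718, 0.0000], ω = ẑ
J2: z=[0.9962, -0.0872, 0.0000] o=[0.0209, 0.2391, 0.0000] → [-0.0713, -0.8152, 0.3788, 0.9962, -0.0872, 0.0000]
J3: z=[-0.0512, -0.5855, 0.8090] o=[0.1956, 0.6299, 0.2939] → [-0.3122, -0.2704, -0.2155, -0.0512, -0.5855, 0.8090]
J4: z=[-0.8371, 0.4670, 0.2850] o=[0.3972, 0.8750, 0.4841] → [0.2241, 0.1176, 0.4657, -0.8371, 0.4670, 0.2850]
q̇ = J⁺·V = [0.2570, 0.0470, -0.4120, 0.0260]

0.2570 0.0470 -0.4120 0.0260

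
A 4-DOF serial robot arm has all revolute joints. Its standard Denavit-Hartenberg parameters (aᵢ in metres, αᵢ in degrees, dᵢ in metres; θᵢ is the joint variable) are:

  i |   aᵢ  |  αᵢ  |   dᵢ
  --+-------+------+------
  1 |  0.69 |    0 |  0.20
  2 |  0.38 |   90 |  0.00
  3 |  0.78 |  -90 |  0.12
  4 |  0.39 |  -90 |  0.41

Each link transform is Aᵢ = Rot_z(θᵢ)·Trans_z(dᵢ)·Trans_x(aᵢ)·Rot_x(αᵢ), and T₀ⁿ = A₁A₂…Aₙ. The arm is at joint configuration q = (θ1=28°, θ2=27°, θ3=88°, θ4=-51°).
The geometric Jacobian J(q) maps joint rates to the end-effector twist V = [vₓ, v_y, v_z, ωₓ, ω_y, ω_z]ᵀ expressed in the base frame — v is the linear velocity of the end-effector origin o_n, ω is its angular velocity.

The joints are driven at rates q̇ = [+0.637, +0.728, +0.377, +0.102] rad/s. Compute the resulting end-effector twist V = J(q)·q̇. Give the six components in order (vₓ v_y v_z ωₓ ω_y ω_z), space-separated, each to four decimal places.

o_n = [0.9593, 0.0862, 1.2391]
J₁: ẑ×o_n = [-0.0862, 0.9593, 0.0000], ω = ẑ
J2: z=[0.0000, 0.0000, 1.0000] o=[0.6092, 0.3239, 0.2000] → [0.2377, 0.3500, -0.0000, 0.0000, 0.0000, 1.0000]
J3: z=[0.8192, -0.5736, 0.0000] o=[0.8272, 0.6352, 0.2000] → [-0.5960, -0.8512, -0.3740, 0.8192, -0.5736, 0.0000]
J4: z=[-0.5732, -0.8187, 0.0349] o=[0.9411, 0.5887, 0.9795] → [-0.1950, 0.1494, 0.3029, -0.5732, -0.8187, 0.0349]
V = J·q̇ = [-0.1264, 0.5602, -0.1101, 0.2504, -0.2997, 1.3686]

-0.1264 0.5602 -0.1101 0.2504 -0.2997 1.3686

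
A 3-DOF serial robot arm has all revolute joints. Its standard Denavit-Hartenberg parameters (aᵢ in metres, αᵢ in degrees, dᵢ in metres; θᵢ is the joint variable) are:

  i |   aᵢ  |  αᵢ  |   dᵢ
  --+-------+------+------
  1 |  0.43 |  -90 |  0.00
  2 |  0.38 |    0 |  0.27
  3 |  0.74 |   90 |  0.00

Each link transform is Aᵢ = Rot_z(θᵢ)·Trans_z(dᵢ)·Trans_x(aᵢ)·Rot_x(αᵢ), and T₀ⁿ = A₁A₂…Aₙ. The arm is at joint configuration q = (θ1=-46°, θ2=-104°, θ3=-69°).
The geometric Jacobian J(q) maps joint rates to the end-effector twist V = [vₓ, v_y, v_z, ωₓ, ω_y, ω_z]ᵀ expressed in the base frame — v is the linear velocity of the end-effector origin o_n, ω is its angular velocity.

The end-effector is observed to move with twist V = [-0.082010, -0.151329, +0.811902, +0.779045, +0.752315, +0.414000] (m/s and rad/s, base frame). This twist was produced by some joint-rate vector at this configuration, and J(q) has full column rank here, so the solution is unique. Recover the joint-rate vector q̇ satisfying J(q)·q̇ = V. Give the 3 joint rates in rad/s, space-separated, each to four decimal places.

0.4140 0.1790 0.9040

o_n = [-0.0812, 0.4727, 0.4589]
J₁: ẑ×o_n = [-0.4727, -0.0812, 0.0000], ω = ẑ
J2: z=[0.7193, 0.6947, 0.0000] o=[0.2987, -0.3093, 0.0000] → [0.3188, -0.3301, 0.8264, 0.7193, 0.6947, 0.0000]
J3: z=[0.7193, 0.6947, 0.0000] o=[0.4291, -0.0556, 0.3687] → [0.0626, -0.0649, 0.7345, 0.7193, 0.6947, 0.0000]
q̇ = J⁺·V = [0.4140, 0.1790, 0.9040]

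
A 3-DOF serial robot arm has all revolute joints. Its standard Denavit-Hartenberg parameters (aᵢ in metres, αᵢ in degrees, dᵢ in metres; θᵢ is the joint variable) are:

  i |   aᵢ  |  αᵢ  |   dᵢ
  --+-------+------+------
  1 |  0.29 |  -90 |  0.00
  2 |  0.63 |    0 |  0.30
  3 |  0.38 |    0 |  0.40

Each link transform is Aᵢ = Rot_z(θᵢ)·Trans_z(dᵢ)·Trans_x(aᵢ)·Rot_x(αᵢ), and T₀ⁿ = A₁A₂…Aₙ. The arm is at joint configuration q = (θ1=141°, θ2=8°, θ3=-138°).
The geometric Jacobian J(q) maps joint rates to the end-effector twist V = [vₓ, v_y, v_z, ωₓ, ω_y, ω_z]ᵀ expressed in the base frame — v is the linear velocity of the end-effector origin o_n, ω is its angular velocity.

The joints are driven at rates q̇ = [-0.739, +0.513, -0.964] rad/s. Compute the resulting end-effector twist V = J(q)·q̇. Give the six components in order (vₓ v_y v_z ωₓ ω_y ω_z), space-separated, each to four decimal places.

o_n = [-0.9609, -0.1226, 0.2034]
J₁: ẑ×o_n = [0.1226, -0.9609, 0.0000], ω = ẑ
J2: z=[-0.6293, -0.7771, 0.0000] o=[-0.2254, 0.1825, 0.0000] → [-0.1581, 0.1280, -0.3796, -0.6293, -0.7771, 0.0000]
J3: z=[-0.6293, -0.7771, 0.0000] o=[-0.8990, 0.3420, -0.0877] → [-0.2262, 0.1832, 0.2443, -0.6293, -0.7771, 0.0000]
V = J·q̇ = [0.0464, 0.5992, -0.4302, 0.2838, 0.3505, -0.7390]

0.0464 0.5992 -0.4302 0.2838 0.3505 -0.7390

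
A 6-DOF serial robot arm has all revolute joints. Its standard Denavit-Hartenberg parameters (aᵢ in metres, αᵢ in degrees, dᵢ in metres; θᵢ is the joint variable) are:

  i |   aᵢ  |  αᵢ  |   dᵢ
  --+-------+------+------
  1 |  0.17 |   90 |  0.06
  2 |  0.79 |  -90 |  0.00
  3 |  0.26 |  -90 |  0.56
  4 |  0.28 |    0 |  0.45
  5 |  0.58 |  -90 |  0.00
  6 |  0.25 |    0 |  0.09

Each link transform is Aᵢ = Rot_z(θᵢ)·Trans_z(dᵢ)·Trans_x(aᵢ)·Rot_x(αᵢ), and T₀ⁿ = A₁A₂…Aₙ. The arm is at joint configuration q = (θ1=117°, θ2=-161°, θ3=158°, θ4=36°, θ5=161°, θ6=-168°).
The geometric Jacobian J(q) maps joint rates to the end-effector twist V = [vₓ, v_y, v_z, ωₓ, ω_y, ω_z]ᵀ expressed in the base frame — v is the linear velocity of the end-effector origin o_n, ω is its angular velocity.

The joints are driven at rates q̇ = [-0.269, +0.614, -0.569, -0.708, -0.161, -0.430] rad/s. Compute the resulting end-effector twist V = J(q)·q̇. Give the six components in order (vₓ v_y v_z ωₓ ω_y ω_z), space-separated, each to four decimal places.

-0.4737 0.2493 0.0197 0.2058 -0.7225 0.5139

o_n = [0.3697, 0.1411, -0.6260]
J₁: ẑ×o_n = [-0.1411, 0.3697, 0.0000], ω = ẑ
J2: z=[0.8910, 0.4540, 0.0000] o=[-0.0772, 0.1515, 0.0600] → [-0.3114, 0.6112, -0.2121, 0.8910, 0.4540, 0.0000]
J3: z=[-0.1478, 0.2901, -0.9455] o=[0.2619, -0.5141, -0.1972] → [0.4951, -0.1653, -0.1281, -0.1478, 0.2901, -0.9455]
J4: z=[0.6653, 0.7365, 0.1220] o=[-0.0111, -0.1928, -0.6482] → [-0.0244, 0.0317, -0.0584, 0.6653, 0.7365, 0.1220]
J5: z=[0.6653, 0.7365, 0.1220] o=[0.1469, 0.2294, -0.3693] → [-0.1783, 0.1980, -0.2229, 0.6653, 0.7365, 0.1220]
J6: z=[-0.3553, 0.4561, -0.8159] o=[0.5277, -0.0604, -0.6971] → [0.1968, 0.1541, 0.0005, -0.3553, 0.4561, -0.8159]
V = J·q̇ = [-0.4737, 0.2493, 0.0197, 0.2058, -0.7225, 0.5139]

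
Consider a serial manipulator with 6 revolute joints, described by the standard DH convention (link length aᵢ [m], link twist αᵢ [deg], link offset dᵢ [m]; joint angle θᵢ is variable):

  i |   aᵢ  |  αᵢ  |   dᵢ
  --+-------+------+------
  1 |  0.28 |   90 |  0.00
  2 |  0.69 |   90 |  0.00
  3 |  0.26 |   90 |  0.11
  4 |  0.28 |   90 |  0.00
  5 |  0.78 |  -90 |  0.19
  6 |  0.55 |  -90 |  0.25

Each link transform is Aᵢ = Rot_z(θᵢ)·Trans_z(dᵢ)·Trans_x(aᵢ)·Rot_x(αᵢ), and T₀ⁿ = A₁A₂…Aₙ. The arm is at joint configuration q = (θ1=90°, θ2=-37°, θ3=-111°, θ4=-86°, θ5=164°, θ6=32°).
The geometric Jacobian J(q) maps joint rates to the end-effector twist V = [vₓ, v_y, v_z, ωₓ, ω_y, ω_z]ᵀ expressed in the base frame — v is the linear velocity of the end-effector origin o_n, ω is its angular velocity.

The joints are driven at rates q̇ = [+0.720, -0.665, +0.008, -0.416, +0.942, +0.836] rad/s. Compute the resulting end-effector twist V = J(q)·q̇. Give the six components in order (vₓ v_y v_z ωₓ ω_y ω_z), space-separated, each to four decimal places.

-1.2159 -0.1673 -0.2551 -0.2098 1.0793 -0.3089

o_n = [-0.2359, 0.0074, -1.1741]
J₁: ẑ×o_n = [-0.0074, -0.2359, 0.0000], ω = ẑ
J2: z=[1.0000, -0.0000, 0.0000] o=[0.0000, 0.2800, 0.0000] → [0.0000, 1.1741, -0.2726, 1.0000, -0.0000, 0.0000]
J3: z=[0.0000, -0.6018, -0.7986] o=[0.0000, 0.8311, -0.4153] → [-0.2012, 0.1884, -0.1420, 0.0000, -0.6018, -0.7986]
J4: z=[0.3584, -0.7456, 0.5618] o=[-0.2427, 0.6904, -0.4470] → [0.9259, 0.2644, -0.2397, 0.3584, -0.7456, 0.5618]
J5: z=[0.9313, 0.3275, -0.1594] o=[-0.2610, 0.8530, -0.2197] → [-0.4473, 0.8848, -0.7957, 0.9313, 0.3275, -0.1594]
J6: z=[-0.3265, 0.5567, -0.7638] o=[0.0419, 0.3197, -0.7379] → [-0.4814, 0.0698, 0.2566, -0.3265, 0.5567, -0.7638]
V = J·q̇ = [-1.2159, -0.1673, -0.2551, -0.2098, 1.0793, -0.3089]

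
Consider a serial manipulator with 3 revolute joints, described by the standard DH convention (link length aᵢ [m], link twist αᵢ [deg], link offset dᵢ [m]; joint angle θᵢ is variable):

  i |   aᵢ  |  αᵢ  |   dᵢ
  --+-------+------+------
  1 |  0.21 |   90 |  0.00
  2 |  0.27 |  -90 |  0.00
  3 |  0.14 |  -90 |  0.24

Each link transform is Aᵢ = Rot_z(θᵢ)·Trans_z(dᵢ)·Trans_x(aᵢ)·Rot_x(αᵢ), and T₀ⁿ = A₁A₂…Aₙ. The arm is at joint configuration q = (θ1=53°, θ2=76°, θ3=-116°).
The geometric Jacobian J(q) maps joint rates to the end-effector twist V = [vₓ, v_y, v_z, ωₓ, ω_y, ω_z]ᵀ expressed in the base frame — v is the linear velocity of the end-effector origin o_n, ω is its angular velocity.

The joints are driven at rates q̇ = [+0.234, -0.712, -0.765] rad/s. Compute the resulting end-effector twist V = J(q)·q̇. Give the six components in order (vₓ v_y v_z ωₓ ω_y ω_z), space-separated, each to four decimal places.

o_n = [0.1171, -0.0537, 0.2605]
J₁: ẑ×o_n = [0.0537, 0.1171, -0.0000], ω = ẑ
J2: z=[0.7986, -0.6018, 0.0000] o=[0.1264, 0.1677, 0.0000] → [-0.1568, -0.2080, -0.1824, 0.7986, -0.6018, 0.0000]
J3: z=[-0.5839, -0.7749, 0.2419] o=[0.1657, 0.2199, 0.2620] → [0.0673, -0.0126, 0.1221, -0.5839, -0.7749, 0.2419]
V = J·q̇ = [0.0727, 0.1852, 0.0365, -0.1219, 1.0213, 0.0489]

0.0727 0.1852 0.0365 -0.1219 1.0213 0.0489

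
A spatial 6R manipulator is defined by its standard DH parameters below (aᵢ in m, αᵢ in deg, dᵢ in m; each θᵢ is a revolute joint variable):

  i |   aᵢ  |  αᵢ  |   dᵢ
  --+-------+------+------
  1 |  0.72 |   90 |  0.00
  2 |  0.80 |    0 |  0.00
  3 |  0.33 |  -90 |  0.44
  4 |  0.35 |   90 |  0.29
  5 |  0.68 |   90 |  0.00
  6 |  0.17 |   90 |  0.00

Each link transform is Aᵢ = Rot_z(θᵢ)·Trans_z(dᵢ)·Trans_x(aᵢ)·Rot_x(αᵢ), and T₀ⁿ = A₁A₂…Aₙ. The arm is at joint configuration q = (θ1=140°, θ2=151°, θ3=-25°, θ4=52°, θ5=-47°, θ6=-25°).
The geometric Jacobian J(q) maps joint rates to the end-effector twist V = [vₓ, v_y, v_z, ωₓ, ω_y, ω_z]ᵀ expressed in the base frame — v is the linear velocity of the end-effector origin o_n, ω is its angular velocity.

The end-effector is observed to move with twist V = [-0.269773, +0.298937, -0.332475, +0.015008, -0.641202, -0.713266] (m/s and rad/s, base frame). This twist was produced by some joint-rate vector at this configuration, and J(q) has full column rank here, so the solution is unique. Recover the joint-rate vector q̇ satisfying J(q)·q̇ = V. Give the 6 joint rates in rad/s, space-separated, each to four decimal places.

o_n = [-0.0471, -0.3890, 1.2548]
J₁: ẑ×o_n = [0.3890, -0.0471, 0.0000], ω = ẑ
J2: z=[0.6428, 0.7660, 0.0000] o=[-0.5516, 0.4628, 0.0000] → [0.9612, -0.8065, -0.9340, 0.6428, 0.7660, 0.0000]
J3: z=[0.6428, 0.7660, 0.0000] o=[-0.0156, 0.0131, 0.3878] → [0.6641, -0.5572, -0.2343, 0.6428, 0.7660, 0.0000]
J4: z=[0.6197, -0.5200, -0.5878] o=[0.4159, 0.2254, 0.6548] → [-0.6732, -0.0997, -0.6216, 0.6197, -0.5200, -0.5878]
J5: z=[0.7506, 0.1739, 0.6375] o=[0.5153, -0.2181, 0.6587] → [0.2127, -0.8059, -0.0305, 0.7506, 0.1739, 0.6375]
J6: z=[-0.2550, 0.9663, 0.0366] o=[0.1008, -0.3473, 1.1820] → [0.0718, 0.0131, 0.1535, -0.2550, 0.9663, 0.0366]
q̇ = J⁺·V = [-0.1810, 0.0730, 0.1080, 0.2730, -0.5510, -0.5610]

-0.1810 0.0730 0.1080 0.2730 -0.5510 -0.5610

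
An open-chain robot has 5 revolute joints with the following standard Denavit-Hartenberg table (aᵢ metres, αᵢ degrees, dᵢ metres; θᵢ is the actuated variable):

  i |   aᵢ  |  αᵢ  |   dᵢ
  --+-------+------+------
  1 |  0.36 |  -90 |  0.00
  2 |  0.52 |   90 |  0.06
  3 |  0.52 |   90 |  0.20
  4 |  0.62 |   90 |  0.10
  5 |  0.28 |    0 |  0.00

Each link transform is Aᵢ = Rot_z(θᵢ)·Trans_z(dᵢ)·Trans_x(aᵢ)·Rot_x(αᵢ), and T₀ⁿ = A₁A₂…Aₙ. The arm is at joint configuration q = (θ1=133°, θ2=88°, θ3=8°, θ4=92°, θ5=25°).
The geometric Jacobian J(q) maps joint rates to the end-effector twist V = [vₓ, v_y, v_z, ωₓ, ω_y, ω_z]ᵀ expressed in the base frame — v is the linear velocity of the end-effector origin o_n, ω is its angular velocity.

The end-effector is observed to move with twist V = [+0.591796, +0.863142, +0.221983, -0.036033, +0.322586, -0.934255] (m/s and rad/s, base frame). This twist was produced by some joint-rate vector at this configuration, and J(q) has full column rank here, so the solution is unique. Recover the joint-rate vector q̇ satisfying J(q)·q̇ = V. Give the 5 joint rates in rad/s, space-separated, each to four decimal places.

o_n = [-0.9372, 1.1342, -0.9970]
J₁: ẑ×o_n = [-1.1342, -0.9372, 0.0000], ω = ẑ
J2: z=[-0.7314, -0.6820, 0.0000] o=[-0.2455, 0.2633, 0.0000] → [0.6800, -0.7292, -1.1087, -0.7314, -0.6820, 0.0000]
J3: z=[-0.6816, 0.7309, 0.0349] o=[-0.3018, 0.2356, -0.5197] → [-0.3803, -0.3475, -0.1480, -0.6816, 0.7309, 0.0349]
J4: z=[0.7209, 0.6789, -0.1391] o=[-0.5033, 0.3456, -1.0273] → [0.1302, 0.0385, 0.8631, 0.7209, 0.6789, -0.1391]
J5: z=[-0.1491, -0.0441, -0.9878] o=[-0.8508, 0.8679, -0.9982] → [0.2630, 0.0856, -0.0435, -0.1491, -0.0441, -0.9878]
q̇ = J⁺·V = [-0.7550, -0.3120, 0.2470, -0.0910, 0.2030]

-0.7550 -0.3120 0.2470 -0.0910 0.2030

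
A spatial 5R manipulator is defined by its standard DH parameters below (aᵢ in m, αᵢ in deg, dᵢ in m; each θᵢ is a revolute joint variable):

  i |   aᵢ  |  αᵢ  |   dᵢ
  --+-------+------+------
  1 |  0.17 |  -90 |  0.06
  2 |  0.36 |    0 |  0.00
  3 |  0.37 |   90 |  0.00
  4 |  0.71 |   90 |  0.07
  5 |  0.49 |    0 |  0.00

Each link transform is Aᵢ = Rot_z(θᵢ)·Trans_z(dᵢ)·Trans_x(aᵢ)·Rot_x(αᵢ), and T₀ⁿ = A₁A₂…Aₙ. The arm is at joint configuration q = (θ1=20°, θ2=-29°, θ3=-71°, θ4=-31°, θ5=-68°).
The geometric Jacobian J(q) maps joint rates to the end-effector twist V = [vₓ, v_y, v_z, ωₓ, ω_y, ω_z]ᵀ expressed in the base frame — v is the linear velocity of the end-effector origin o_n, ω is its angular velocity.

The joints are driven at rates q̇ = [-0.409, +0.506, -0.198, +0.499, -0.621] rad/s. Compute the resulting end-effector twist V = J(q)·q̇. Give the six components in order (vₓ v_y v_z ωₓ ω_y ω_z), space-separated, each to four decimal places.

0.2694 0.3695 -0.2073 -0.8014 0.6026 -0.1807

o_n = [0.7833, -0.2046, 1.4199]
J₁: ẑ×o_n = [0.2046, 0.7833, -0.0000], ω = ẑ
J2: z=[-0.3420, 0.9397, 0.0000] o=[0.1597, 0.0581, 0.0600] → [1.2779, 0.4651, -0.4961, -0.3420, 0.9397, 0.0000]
J3: z=[-0.3420, 0.9397, 0.0000] o=[0.4556, 0.1658, 0.2345] → [1.1139, 0.4054, -0.1812, -0.3420, 0.9397, 0.0000]
J4: z=[-0.9254, -0.3368, -0.1736] o=[0.3952, 0.1439, 0.5989] → [-0.3371, 0.6924, 0.4532, -0.9254, -0.3368, -0.1736]
J5: z=[0.3772, -0.7749, -0.5072] o=[0.3562, -0.2595, 1.1861] → [-0.1534, -0.3048, 0.3516, 0.3772, -0.7749, -0.5072]
V = J·q̇ = [0.2694, 0.3695, -0.2073, -0.8014, 0.6026, -0.1807]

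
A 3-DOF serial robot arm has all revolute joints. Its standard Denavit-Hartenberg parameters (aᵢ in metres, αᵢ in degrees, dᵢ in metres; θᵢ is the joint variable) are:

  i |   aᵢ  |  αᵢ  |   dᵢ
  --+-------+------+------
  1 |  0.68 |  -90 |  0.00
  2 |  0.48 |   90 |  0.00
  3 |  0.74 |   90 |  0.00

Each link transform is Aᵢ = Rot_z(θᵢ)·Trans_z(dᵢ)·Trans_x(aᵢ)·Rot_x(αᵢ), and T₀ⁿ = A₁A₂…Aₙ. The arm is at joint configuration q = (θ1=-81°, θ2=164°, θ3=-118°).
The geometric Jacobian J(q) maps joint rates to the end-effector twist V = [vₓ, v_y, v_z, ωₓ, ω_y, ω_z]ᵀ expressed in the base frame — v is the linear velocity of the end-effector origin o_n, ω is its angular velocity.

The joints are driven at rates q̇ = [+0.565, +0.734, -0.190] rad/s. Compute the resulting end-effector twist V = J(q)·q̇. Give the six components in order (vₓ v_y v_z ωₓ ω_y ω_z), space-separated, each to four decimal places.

0.4458 -0.3968 0.1278 0.7168 0.1665 0.7476

o_n = [-0.5589, -0.6480, -0.0365]
J₁: ẑ×o_n = [0.6480, -0.5589, 0.0000], ω = ẑ
J2: z=[0.9877, 0.1564, 0.0000] o=[0.1064, -0.6716, 0.0000] → [-0.0057, 0.0361, 0.1275, 0.9877, 0.1564, 0.0000]
J3: z=[0.0431, -0.2722, -0.9613] o=[0.0342, -0.2159, -0.1323] → [-0.4414, 0.5660, -0.1801, 0.0431, -0.2722, -0.9613]
V = J·q̇ = [0.4458, -0.3968, 0.1278, 0.7168, 0.1665, 0.7476]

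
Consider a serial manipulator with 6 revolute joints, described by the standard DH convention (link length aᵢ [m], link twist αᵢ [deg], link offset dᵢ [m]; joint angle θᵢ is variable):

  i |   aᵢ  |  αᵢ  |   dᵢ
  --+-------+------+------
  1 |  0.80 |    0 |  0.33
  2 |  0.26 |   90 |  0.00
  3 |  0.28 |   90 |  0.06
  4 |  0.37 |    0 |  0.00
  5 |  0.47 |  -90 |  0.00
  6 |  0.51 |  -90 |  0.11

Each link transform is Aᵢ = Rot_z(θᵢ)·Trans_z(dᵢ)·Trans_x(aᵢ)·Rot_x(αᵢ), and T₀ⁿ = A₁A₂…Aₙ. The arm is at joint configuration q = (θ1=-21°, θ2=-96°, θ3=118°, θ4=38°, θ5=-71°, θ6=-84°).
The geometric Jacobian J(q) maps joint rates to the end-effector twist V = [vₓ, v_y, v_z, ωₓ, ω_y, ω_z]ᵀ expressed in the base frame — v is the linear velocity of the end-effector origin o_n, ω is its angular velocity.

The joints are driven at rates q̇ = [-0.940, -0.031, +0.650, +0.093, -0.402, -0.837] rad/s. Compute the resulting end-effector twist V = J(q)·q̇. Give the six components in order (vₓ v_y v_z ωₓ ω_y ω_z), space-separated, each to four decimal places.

-0.2599 -0.0146 -0.4002 0.0730 0.0288 -1.5186

o_n = [0.5690, -0.4265, 1.5132]
J₁: ẑ×o_n = [0.4265, 0.5690, -0.0000], ω = ẑ
J2: z=[0.0000, 0.0000, 1.0000] o=[0.7469, -0.2867, 0.3300] → [0.1398, -0.1779, 0.0000, 0.0000, 0.0000, 1.0000]
J3: z=[-0.8910, 0.4540, 0.0000] o=[0.6288, -0.5184, 0.3300] → [0.5372, 1.0542, -0.0547, -0.8910, 0.4540, 0.0000]
J4: z=[-0.4008, -0.7867, 0.4695] o=[0.6350, -0.3740, 0.5772] → [-0.7117, 0.3442, -0.0309, -0.4008, -0.7867, 0.4695]
J5: z=[-0.4008, -0.7867, 0.4695] o=[0.4942, -0.1486, 0.8347] → [-0.4033, 0.3071, 0.1702, -0.4008, -0.7867, 0.4695]
J6: z=[-0.6312, 0.6086, 0.4809] o=[0.8063, -0.0999, 1.1827] → [0.3582, 0.0945, 0.3506, -0.6312, 0.6086, 0.4809]
V = J·q̇ = [-0.2599, -0.0146, -0.4002, 0.0730, 0.0288, -1.5186]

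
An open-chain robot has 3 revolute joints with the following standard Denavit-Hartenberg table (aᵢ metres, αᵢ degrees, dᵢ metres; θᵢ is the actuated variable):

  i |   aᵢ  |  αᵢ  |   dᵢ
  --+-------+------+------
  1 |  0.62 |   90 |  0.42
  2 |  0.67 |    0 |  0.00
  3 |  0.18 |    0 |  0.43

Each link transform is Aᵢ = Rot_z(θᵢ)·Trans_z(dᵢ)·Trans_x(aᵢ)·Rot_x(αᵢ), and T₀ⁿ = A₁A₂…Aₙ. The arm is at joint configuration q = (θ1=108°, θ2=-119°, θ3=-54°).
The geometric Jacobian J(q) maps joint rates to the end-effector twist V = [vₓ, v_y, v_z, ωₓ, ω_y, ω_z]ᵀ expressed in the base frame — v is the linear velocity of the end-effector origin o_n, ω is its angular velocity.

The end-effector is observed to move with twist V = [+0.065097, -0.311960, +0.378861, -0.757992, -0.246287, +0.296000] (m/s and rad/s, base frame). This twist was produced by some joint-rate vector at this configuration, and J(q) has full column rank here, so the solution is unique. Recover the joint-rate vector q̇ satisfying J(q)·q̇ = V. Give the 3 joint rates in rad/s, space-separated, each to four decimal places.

o_n = [0.3729, 0.2437, -0.1879]
J₁: ẑ×o_n = [-0.2437, 0.3729, 0.0000], ω = ẑ
J2: z=[0.9511, 0.3090, 0.0000] o=[-0.1916, 0.5897, 0.4200] → [-0.1879, 0.5782, -0.5035, 0.9511, 0.3090, 0.0000]
J3: z=[0.9511, 0.3090, 0.0000] o=[-0.0912, 0.2807, -0.1660] → [-0.0068, 0.0209, -0.1787, 0.9511, 0.3090, 0.0000]
q̇ = J⁺·V = [0.2960, -0.7280, -0.0690]

0.2960 -0.7280 -0.0690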